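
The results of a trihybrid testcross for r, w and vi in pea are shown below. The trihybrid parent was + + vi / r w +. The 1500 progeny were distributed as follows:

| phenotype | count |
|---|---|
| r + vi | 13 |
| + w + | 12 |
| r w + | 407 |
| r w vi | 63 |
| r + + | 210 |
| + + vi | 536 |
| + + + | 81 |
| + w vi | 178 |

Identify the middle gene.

r

The two rarest classes, r + vi and + w +, are the double crossovers. Comparing them with the parentals, only the r allele has switched, so r is the middle locus and the order is vi – r – w.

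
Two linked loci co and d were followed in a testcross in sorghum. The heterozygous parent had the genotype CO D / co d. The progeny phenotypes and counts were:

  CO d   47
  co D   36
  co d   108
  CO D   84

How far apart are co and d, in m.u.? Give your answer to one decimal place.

The recombinant classes are CO d and co D: 47 + 36 = 83.
Recombination frequency = 83/275 = 0.3018 ≈ 30.2%, i.e. 30.2 m.u.

30.2 m.u.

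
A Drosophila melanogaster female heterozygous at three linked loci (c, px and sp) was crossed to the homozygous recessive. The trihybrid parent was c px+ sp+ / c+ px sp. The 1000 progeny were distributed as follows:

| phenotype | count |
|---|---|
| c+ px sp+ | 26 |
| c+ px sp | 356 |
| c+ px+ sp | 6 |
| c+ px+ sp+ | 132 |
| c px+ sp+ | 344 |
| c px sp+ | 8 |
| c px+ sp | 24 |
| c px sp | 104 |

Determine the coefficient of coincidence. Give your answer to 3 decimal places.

The two rarest classes, c px sp+ and c+ px+ sp, are the double crossovers. Comparing them with the parentals, only the px allele has switched, so px is the middle locus and the order is c – px – sp.
c–px: (236 + 14)/1000 = 0.2500; px–sp: (50 + 14)/1000 = 0.0640.
Expected DCO frequency = 0.2500 × 0.0640 ≈ 0.01600; observed = 14/1000 ≈ 0.01400.
Coefficient of coincidence = 0.01400/0.01600 ≈ 0.875.

0.875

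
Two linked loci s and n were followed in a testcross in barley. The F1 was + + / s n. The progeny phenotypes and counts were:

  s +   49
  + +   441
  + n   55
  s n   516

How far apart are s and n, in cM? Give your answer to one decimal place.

The recombinant classes are + n and s +: 55 + 49 = 104.
Recombination frequency = 104/1061 = 0.0980 ≈ 9.8%, i.e. 9.8 cM.

9.8 cM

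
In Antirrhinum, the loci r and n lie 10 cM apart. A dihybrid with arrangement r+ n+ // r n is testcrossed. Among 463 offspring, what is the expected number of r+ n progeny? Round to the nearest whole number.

A map distance of 10 cM corresponds to a recombination frequency of 0.100.
The F1 is r+ n+ / r n, so r+ n is a recombinant gamete class with expected frequency r/2 = 0.100/2 = 0.0500.
Expected number = 0.0500 × 463 = 23.15 ≈ 23.

23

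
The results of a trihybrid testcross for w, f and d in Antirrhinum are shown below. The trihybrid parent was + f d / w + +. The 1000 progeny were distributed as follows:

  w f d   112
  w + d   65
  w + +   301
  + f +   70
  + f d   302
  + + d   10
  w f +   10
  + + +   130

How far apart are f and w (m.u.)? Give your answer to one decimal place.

The two rarest classes, + + d and w f +, are the double crossovers. Comparing them with the parentals, only the f allele has switched, so f is the middle locus and the order is d – f – w.
Crossovers in the f–w interval produce the single-crossover classes w f d and + + + (112 + 130 = 242) plus the double crossovers (20).
RF(f–w) = (242 + 20) / 1000 = 262/1000 = 0.2620 → 26.2 m.u.

26.2 m.u.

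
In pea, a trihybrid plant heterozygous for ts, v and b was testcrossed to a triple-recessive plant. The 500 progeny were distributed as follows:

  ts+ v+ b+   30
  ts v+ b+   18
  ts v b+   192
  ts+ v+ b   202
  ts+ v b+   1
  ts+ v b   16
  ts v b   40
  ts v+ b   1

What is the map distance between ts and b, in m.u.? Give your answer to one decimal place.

14.4 m.u.

The two most frequent reciprocal classes, ts v b+ and ts+ v+ b, are the parental types, so the F1 was ts v b+ / ts+ v+ b.
The two rarest classes, ts+ v b+ and ts v+ b, are the double crossovers. Comparing them with the parentals, only the ts allele has switched, so ts is the middle locus and the order is b – ts – v.
Crossovers in the b–ts interval produce the single-crossover classes ts v b and ts+ v+ b+ (40 + 30 = 70) plus the double crossovers (2).
RF(b–ts) = (70 + 2) / 500 = 72/500 = 0.1440 → 14.4 m.u.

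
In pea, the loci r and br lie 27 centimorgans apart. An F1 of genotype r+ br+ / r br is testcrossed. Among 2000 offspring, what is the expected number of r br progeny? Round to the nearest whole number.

A map distance of 27 centimorgans corresponds to a recombination frequency of 0.270.
The F1 is r+ br+ / r br, so r br is a parental gamete class with expected frequency (1 − r)/2 = 0.730/2 = 0.3650.
Expected number = 0.3650 × 2000 = 730.00 ≈ 730.

730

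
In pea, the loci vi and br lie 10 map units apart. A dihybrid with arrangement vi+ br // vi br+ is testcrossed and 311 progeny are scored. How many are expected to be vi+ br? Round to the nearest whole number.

140

A map distance of 10 map units corresponds to a recombination frequency of 0.100.
The F1 is vi+ br / vi br+, so vi+ br is a parental gamete class with expected frequency (1 − r)/2 = 0.900/2 = 0.4500.
Expected number = 0.4500 × 311 = 139.95 ≈ 140.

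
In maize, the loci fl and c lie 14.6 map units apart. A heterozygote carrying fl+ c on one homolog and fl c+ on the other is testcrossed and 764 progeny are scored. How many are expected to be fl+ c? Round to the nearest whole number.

A map distance of 14.6 map units corresponds to a recombination frequency of 0.146.
The F1 is fl+ c / fl c+, so fl+ c is a parental gamete class with expected frequency (1 − r)/2 = 0.854/2 = 0.4270.
Expected number = 0.4270 × 764 = 326.23 ≈ 326.

326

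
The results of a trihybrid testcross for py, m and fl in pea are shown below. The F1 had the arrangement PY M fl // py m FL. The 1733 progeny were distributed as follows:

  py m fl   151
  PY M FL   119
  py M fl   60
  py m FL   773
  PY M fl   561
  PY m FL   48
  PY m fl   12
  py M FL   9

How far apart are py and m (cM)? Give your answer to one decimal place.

The two rarest classes, PY m fl and py M FL, are the double crossovers. Comparing them with the parentals, only the m allele has switched, so m is the middle locus and the order is fl – m – py.
Crossovers in the m–py interval produce the single-crossover classes py M fl and PY m FL (60 + 48 = 108) plus the double crossovers (21).
RF(m–py) = (108 + 21) / 1733 = 129/1733 = 0.0744 → 7.4 cM.

7.4 cM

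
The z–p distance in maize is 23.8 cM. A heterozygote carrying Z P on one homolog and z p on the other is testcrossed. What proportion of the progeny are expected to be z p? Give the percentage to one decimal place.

A map distance of 23.8 cM corresponds to a recombination frequency of 0.238.
The F1 is Z P / z p, so z p is a parental gamete class with expected frequency (1 − r)/2 = 0.762/2 = 0.3810.
That is 0.3810 = 38.1% of the progeny.

38.1%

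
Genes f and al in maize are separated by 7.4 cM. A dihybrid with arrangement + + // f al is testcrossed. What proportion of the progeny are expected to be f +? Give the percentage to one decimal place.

A map distance of 7.4 cM corresponds to a recombination frequency of 0.074.
The F1 is + + / f al, so f + is a recombinant gamete class with expected frequency r/2 = 0.074/2 = 0.0370.
That is 0.0370 = 3.7% of the progeny.

3.7%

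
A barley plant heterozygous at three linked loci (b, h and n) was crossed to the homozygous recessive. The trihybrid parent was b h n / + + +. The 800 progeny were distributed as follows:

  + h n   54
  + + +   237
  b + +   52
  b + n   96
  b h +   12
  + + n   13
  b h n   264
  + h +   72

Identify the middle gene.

The two rarest classes, b h + and + + n, are the double crossovers. Comparing them with the parentals, only the n allele has switched, so n is the middle locus and the order is b – n – h.

n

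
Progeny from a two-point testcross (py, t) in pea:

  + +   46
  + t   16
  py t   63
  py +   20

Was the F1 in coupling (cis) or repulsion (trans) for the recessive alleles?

cis

The two most frequent classes are + + (46) and py t (63); these are the parental (non-recombinant) types.
So the F1 carried + + on one chromosome and py t on the other — the recessive alleles are on the same chromosome (cis / coupling).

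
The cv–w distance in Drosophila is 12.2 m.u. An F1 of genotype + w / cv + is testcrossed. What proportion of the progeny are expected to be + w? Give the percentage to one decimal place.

43.9%

A map distance of 12.2 m.u. corresponds to a recombination frequency of 0.122.
The F1 is + w / cv +, so + w is a parental gamete class with expected frequency (1 − r)/2 = 0.878/2 = 0.4390.
That is 0.4390 = 43.9% of the progeny.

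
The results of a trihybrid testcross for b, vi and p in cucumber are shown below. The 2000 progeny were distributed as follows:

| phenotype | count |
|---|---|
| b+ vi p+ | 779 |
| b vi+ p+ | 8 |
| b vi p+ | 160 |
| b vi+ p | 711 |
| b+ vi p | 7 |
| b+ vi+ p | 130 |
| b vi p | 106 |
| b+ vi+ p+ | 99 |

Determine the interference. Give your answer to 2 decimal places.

0.55

The two most frequent reciprocal classes, b vi+ p and b+ vi p+, are the parental types, so the F1 was b vi+ p / b+ vi p+.
The two rarest classes, b vi+ p+ and b+ vi p, are the double crossovers. Comparing them with the parentals, only the p allele has switched, so p is the middle locus and the order is vi – p – b.
vi–p: (205 + 15)/2000 = 0.1100; p–b: (290 + 15)/2000 = 0.1525.
Expected DCO frequency = 0.1100 × 0.1525 ≈ 0.01677; observed = 15/2000 ≈ 0.00750.
Coefficient of coincidence = 0.00750/0.01677 ≈ 0.45; interference = 1 − 0.45 = 0.55.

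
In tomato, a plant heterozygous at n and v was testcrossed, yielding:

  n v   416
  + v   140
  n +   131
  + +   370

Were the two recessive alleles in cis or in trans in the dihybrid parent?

cis

The two most frequent classes are + + (370) and n v (416); these are the parental (non-recombinant) types.
So the F1 carried + + on one chromosome and n v on the other — the recessive alleles are on the same chromosome (cis / coupling).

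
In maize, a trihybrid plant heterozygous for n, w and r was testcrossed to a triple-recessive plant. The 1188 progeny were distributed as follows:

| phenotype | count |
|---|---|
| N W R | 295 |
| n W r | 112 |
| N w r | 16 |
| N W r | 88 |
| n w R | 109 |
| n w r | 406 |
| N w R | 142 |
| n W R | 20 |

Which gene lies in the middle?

n

The two most frequent reciprocal classes, N W R and n w r, are the parental types, so the F1 was N W R / n w r.
The two rarest classes, n W R and N w r, are the double crossovers. Comparing them with the parentals, only the n allele has switched, so n is the middle locus and the order is w – n – r.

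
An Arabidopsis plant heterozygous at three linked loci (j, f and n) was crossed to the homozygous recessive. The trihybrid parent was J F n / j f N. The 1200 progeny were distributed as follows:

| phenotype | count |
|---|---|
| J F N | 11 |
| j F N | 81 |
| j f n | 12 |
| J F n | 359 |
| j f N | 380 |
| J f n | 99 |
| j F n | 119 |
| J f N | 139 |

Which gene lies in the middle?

The two rarest classes, J F N and j f n, are the double crossovers. Comparing them with the parentals, only the n allele has switched, so n is the middle locus and the order is j – n – f.

n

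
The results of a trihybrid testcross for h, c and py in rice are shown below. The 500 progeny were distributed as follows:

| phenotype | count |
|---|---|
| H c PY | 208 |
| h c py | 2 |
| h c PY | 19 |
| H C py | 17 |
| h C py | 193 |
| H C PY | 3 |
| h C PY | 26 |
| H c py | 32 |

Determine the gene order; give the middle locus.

The two most frequent reciprocal classes, h C py and H c PY, are the parental types, so the F1 was h C py / H c PY.
The two rarest classes, h c py and H C PY, are the double crossovers. Comparing them with the parentals, only the c allele has switched, so c is the middle locus and the order is py – c – h.

c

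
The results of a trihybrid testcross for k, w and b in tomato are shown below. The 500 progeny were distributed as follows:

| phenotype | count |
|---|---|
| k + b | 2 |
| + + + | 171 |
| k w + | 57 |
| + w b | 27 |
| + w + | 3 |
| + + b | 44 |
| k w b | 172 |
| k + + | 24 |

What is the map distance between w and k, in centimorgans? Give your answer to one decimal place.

11.2 centimorgans

The two most frequent reciprocal classes, k w b and + + +, are the parental types, so the F1 was k w b / + + +.
The two rarest classes, k + b and + w +, are the double crossovers. Comparing them with the parentals, only the w allele has switched, so w is the middle locus and the order is b – w – k.
Crossovers in the w–k interval produce the single-crossover classes + w b and k + + (27 + 24 = 51) plus the double crossovers (5).
RF(w–k) = (51 + 5) / 500 = 56/500 = 0.1120 → 11.2 centimorgans.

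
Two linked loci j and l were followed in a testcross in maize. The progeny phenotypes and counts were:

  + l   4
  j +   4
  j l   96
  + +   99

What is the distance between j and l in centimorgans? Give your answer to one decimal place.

3.9 centimorgans

The two most frequent classes, + + (99) and j l (96), are the parental types, so the F1 was + + / j l.
The recombinant classes are + l and j +: 4 + 4 = 8.
Recombination frequency = 8/203 = 0.0394 ≈ 3.9%, i.e. 3.9 centimorgans.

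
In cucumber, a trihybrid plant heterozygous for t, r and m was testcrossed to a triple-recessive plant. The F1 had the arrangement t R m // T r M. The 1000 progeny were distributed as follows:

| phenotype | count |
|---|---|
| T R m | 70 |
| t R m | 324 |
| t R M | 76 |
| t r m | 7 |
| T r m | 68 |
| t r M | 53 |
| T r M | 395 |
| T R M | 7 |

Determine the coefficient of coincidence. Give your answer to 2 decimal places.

0.65

The two rarest classes, t r m and T R M, are the double crossovers. Comparing them with the parentals, only the r allele has switched, so r is the middle locus and the order is m – r – t.
m–r: (144 + 14)/1000 = 0.1580; r–t: (123 + 14)/1000 = 0.1370.
Expected DCO frequency = 0.1580 × 0.1370 ≈ 0.02165; observed = 14/1000 ≈ 0.01400.
Coefficient of coincidence = 0.01400/0.02165 ≈ 0.65.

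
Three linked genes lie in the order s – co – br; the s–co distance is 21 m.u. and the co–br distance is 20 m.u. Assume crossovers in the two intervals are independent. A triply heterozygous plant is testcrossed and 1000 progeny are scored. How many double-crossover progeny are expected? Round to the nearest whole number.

Map distances give recombination frequencies of 0.210 and 0.200 for the two intervals.
With no interference, expected double-crossover frequency = 0.210 × 0.200 = 0.04200.
Expected number = 0.04200 × 1000 = 42.00 ≈ 42.

42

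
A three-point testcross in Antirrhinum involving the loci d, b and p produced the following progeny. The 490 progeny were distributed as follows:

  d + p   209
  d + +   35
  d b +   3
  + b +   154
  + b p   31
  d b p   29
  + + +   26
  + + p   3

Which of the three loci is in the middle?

The two most frequent reciprocal classes, d + p and + b +, are the parental types, so the F1 was d + p / + b +.
The two rarest classes, + + p and d b +, are the double crossovers. Comparing them with the parentals, only the d allele has switched, so d is the middle locus and the order is b – d – p.

d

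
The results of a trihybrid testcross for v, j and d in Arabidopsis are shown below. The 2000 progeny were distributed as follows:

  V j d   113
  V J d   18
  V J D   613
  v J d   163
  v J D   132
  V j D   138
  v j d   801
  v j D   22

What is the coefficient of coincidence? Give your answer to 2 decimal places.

The two most frequent reciprocal classes, v j d and V J D, are the parental types, so the F1 was v j d / V J D.
The two rarest classes, v j D and V J d, are the double crossovers. Comparing them with the parentals, only the d allele has switched, so d is the middle locus and the order is j – d – v.
j–d: (301 + 40)/2000 = 0.1705; d–v: (245 + 40)/2000 = 0.1425.
Expected DCO frequency = 0.1705 × 0.1425 ≈ 0.02430; observed = 40/2000 ≈ 0.02000.
Coefficient of coincidence = 0.02000/0.02430 ≈ 0.82.

0.82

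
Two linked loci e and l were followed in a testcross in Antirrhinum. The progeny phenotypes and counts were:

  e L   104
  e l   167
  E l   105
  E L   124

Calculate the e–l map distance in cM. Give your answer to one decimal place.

41.8 cM

The two most frequent classes, E L (124) and e l (167), are the parental types, so the F1 was E L / e l.
The recombinant classes are E l and e L: 105 + 104 = 209.
Recombination frequency = 209/500 = 0.4180 ≈ 41.8%, i.e. 41.8 cM.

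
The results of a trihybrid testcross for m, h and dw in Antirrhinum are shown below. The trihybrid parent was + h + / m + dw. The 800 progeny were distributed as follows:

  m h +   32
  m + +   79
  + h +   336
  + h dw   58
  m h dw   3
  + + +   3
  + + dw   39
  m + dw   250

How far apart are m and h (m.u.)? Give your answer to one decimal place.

The two rarest classes, + + + and m h dw, are the double crossovers. Comparing them with the parentals, only the h allele has switched, so h is the middle locus and the order is m – h – dw.
Crossovers in the m–h interval produce the single-crossover classes m h + and + + dw (32 + 39 = 71) plus the double crossovers (6).
RF(m–h) = (71 + 6) / 800 = 77/800 = 0.0963 → 9.6 m.u.

9.6 m.u.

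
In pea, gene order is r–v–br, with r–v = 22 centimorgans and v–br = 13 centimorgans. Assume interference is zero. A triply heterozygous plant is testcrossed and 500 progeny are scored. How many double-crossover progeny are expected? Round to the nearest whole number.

Map distances give recombination frequencies of 0.220 and 0.130 for the two intervals.
With no interference, expected double-crossover frequency = 0.220 × 0.130 = 0.02860.
Expected number = 0.02860 × 500 = 14.30 ≈ 14.

14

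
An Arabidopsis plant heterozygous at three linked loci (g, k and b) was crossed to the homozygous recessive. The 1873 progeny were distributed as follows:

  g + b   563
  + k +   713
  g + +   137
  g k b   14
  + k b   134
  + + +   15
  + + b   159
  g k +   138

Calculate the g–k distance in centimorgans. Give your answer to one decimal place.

The two most frequent reciprocal classes, g + b and + k +, are the parental types, so the F1 was g + b / + k +.
The two rarest classes, g k b and + + +, are the double crossovers. Comparing them with the parentals, only the k allele has switched, so k is the middle locus and the order is b – k – g.
Crossovers in the k–g interval produce the single-crossover classes + + b and g k + (159 + 138 = 297) plus the double crossovers (29).
RF(k–g) = (297 + 29) / 1873 = 326/1873 = 0.1741 → 17.4 centimorgans.

17.4 centimorgans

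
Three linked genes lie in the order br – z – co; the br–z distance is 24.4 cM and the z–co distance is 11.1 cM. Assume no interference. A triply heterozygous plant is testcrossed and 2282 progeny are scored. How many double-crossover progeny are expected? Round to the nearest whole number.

62

Map distances give recombination frequencies of 0.244 and 0.111 for the two intervals.
With no interference, expected double-crossover frequency = 0.244 × 0.111 = 0.02708.
Expected number = 0.02708 × 2282 = 61.81 ≈ 62.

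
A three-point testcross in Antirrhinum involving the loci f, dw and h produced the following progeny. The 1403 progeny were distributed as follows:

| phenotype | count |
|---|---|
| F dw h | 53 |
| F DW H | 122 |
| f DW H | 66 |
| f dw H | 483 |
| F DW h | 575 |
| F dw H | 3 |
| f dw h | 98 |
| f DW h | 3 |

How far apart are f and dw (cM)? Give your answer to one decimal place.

8.9 cM

The two most frequent reciprocal classes, F DW h and f dw H, are the parental types, so the F1 was F DW h / f dw H.
The two rarest classes, f DW h and F dw H, are the double crossovers. Comparing them with the parentals, only the f allele has switched, so f is the middle locus and the order is dw – f – h.
Crossovers in the dw–f interval produce the single-crossover classes F dw h and f DW H (53 + 66 = 119) plus the double crossovers (6).
RF(dw–f) = (119 + 6) / 1403 = 125/1403 = 0.0891 → 8.9 cM.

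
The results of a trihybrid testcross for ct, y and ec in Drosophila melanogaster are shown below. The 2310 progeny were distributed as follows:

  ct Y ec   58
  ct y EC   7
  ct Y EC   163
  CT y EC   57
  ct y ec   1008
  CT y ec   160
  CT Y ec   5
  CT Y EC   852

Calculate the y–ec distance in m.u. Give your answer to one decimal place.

5.5 m.u.

The two most frequent reciprocal classes, ct y ec and CT Y EC, are the parental types, so the F1 was ct y ec / CT Y EC.
The two rarest classes, ct y EC and CT Y ec, are the double crossovers. Comparing them with the parentals, only the ec allele has switched, so ec is the middle locus and the order is ct – ec – y.
Crossovers in the ec–y interval produce the single-crossover classes ct Y ec and CT y EC (58 + 57 = 115) plus the double crossovers (12).
RF(ec–y) = (115 + 12) / 2310 = 127/2310 = 0.0550 → 5.5 m.u.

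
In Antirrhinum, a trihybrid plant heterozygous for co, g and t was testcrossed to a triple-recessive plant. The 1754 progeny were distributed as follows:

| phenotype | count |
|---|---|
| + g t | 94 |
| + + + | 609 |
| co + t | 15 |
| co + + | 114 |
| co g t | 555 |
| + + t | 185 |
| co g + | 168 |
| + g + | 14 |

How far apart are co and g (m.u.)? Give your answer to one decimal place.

The two most frequent reciprocal classes, co g t and + + +, are the parental types, so the F1 was co g t / + + +.
The two rarest classes, co + t and + g +, are the double crossovers. Comparing them with the parentals, only the g allele has switched, so g is the middle locus and the order is co – g – t.
Crossovers in the co–g interval produce the single-crossover classes + g t and co + + (94 + 114 = 208) plus the double crossovers (29).
RF(co–g) = (208 + 29) / 1754 = 237/1754 = 0.1351 → 13.5 m.u.

13.5 m.u.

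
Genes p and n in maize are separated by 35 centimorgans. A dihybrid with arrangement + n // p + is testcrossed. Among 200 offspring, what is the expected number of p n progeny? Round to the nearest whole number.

A map distance of 35 centimorgans corresponds to a recombination frequency of 0.350.
The F1 is + n / p +, so p n is a recombinant gamete class with expected frequency r/2 = 0.350/2 = 0.1750.
Expected number = 0.1750 × 200 = 35.00 ≈ 35.

35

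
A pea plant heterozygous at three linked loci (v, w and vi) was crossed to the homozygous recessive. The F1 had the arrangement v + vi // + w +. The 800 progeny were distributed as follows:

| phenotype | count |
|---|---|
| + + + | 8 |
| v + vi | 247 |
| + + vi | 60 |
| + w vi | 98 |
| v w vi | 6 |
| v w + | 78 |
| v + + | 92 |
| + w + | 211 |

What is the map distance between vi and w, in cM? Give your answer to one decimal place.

25.5 cM

The two rarest classes, v w vi and + + +, are the double crossovers. Comparing them with the parentals, only the w allele has switched, so w is the middle locus and the order is vi – w – v.
Crossovers in the vi–w interval produce the single-crossover classes v + + and + w vi (92 + 98 = 190) plus the double crossovers (14).
RF(vi–w) = (190 + 14) / 800 = 204/800 = 0.2550 → 25.5 cM.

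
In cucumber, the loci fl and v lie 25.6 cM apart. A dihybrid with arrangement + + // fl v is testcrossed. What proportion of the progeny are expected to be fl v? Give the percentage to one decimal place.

37.2%

A map distance of 25.6 cM corresponds to a recombination frequency of 0.256.
The F1 is + + / fl v, so fl v is a parental gamete class with expected frequency (1 − r)/2 = 0.744/2 = 0.3720.
That is 0.3720 = 37.2% of the progeny.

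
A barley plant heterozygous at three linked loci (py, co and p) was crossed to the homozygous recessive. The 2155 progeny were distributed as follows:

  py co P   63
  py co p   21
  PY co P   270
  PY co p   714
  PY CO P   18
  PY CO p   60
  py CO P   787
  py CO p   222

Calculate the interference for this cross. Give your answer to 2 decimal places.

The two most frequent reciprocal classes, py CO P and PY co p, are the parental types, so the F1 was py CO P / PY co p.
The two rarest classes, PY CO P and py co p, are the double crossovers. Comparing them with the parentals, only the py allele has switched, so py is the middle locus and the order is co – py – p.
co–py: (123 + 39)/2155 = 0.0752; py–p: (492 + 39)/2155 = 0.2464.
Expected DCO frequency = 0.0752 × 0.2464 ≈ 0.01853; observed = 39/2155 ≈ 0.01810.
Coefficient of coincidence = 0.01810/0.01853 ≈ 0.98; interference = 1 − 0.98 = 0.02.

0.02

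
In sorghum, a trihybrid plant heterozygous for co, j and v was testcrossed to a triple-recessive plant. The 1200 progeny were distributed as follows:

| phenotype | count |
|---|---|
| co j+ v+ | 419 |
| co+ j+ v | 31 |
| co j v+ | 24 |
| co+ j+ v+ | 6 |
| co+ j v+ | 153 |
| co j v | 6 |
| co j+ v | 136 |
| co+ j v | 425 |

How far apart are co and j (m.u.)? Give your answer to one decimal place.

The two most frequent reciprocal classes, co j+ v+ and co+ j v, are the parental types, so the F1 was co j+ v+ / co+ j v.
The two rarest classes, co+ j+ v+ and co j v, are the double crossovers. Comparing them with the parentals, only the co allele has switched, so co is the middle locus and the order is v – co – j.
Crossovers in the co–j interval produce the single-crossover classes co j v+ and co+ j+ v (24 + 31 = 55) plus the double crossovers (12).
RF(co–j) = (55 + 12) / 1200 = 67/1200 = 0.0558 → 5.6 m.u.

5.6 m.u.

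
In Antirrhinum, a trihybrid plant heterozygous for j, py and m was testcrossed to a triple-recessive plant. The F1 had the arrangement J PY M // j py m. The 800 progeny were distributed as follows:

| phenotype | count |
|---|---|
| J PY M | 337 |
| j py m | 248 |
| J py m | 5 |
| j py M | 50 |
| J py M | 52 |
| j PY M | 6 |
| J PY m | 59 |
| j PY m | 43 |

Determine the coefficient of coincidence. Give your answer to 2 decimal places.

The two rarest classes, j PY M and J py m, are the double crossovers. Comparing them with the parentals, only the j allele has switched, so j is the middle locus and the order is m – j – py.
m–j: (109 + 11)/800 = 0.1500; j–py: (95 + 11)/800 = 0.1325.
Expected DCO frequency = 0.1500 × 0.1325 ≈ 0.01988; observed = 11/800 ≈ 0.01375.
Coefficient of coincidence = 0.01375/0.01988 ≈ 0.69.

0.69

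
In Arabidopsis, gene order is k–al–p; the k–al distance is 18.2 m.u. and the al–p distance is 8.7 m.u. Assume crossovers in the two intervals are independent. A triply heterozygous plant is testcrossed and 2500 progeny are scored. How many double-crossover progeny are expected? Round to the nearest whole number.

40

Map distances give recombination frequencies of 0.182 and 0.087 for the two intervals.
With no interference, expected double-crossover frequency = 0.182 × 0.087 = 0.01583.
Expected number = 0.01583 × 2500 = 39.58 ≈ 40.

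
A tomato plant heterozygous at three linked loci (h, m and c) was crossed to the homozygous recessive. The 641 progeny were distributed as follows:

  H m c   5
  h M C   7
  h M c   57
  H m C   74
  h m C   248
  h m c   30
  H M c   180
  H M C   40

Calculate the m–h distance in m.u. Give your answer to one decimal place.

The two most frequent reciprocal classes, H M c and h m C, are the parental types, so the F1 was H M c / h m C.
The two rarest classes, H m c and h M C, are the double crossovers. Comparing them with the parentals, only the m allele has switched, so m is the middle locus and the order is c – m – h.
Crossovers in the m–h interval produce the single-crossover classes h M c and H m C (57 + 74 = 131) plus the double crossovers (12).
RF(m–h) = (131 + 12) / 641 = 143/641 = 0.2231 → 22.3 m.u.

22.3 m.u.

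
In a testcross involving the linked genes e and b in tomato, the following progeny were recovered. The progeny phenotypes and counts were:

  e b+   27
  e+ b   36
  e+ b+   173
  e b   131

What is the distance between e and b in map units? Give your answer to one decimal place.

The two most frequent classes, e+ b+ (173) and e b (131), are the parental types, so the F1 was e+ b+ / e b.
The recombinant classes are e+ b and e b+: 36 + 27 = 63.
Recombination frequency = 63/367 = 0.1717 ≈ 17.2%, i.e. 17.2 map units.

17.2 map units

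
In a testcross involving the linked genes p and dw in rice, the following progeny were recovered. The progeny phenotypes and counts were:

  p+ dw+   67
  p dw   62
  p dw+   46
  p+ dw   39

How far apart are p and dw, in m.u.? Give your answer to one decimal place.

The two most frequent classes, p+ dw+ (67) and p dw (62), are the parental types, so the F1 was p+ dw+ / p dw.
The recombinant classes are p+ dw and p dw+: 39 + 46 = 85.
Recombination frequency = 85/214 = 0.3972 ≈ 39.7%, i.e. 39.7 m.u.

39.7 m.u.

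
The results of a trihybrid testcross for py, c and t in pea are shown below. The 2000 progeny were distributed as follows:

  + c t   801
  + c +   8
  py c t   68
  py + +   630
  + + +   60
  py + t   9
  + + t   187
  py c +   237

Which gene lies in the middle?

The two most frequent reciprocal classes, py + + and + c t, are the parental types, so the F1 was py + + / + c t.
The two rarest classes, py + t and + c +, are the double crossovers. Comparing them with the parentals, only the t allele has switched, so t is the middle locus and the order is c – t – py.

t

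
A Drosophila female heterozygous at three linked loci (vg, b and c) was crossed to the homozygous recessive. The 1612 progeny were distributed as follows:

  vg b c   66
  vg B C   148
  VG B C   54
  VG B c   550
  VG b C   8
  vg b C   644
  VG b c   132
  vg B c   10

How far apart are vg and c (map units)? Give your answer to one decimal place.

The two most frequent reciprocal classes, vg b C and VG B c, are the parental types, so the F1 was vg b C / VG B c.
The two rarest classes, VG b C and vg B c, are the double crossovers. Comparing them with the parentals, only the vg allele has switched, so vg is the middle locus and the order is c – vg – b.
Crossovers in the c–vg interval produce the single-crossover classes vg b c and VG B C (66 + 54 = 120) plus the double crossovers (18).
RF(c–vg) = (120 + 18) / 1612 = 138/1612 = 0.0856 → 8.6 map units.

8.6 map units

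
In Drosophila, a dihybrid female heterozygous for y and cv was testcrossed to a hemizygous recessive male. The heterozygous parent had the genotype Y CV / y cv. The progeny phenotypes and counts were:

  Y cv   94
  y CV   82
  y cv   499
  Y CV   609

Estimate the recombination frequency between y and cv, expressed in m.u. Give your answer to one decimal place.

The recombinant classes are Y cv and y CV: 94 + 82 = 176.
Recombination frequency = 176/1284 = 0.1371 ≈ 13.7%, i.e. 13.7 m.u.

13.7 m.u.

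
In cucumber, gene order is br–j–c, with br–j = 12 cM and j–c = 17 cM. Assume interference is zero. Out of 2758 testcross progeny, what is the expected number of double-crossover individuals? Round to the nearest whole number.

56

Map distances give recombination frequencies of 0.120 and 0.170 for the two intervals.
With no interference, expected double-crossover frequency = 0.120 × 0.170 = 0.02040.
Expected number = 0.02040 × 2758 = 56.26 ≈ 56.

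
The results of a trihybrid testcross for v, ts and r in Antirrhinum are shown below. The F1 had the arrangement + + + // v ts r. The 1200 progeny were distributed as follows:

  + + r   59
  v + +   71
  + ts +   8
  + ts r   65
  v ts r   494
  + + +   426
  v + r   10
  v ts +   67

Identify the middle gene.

The two rarest classes, + ts + and v + r, are the double crossovers. Comparing them with the parentals, only the ts allele has switched, so ts is the middle locus and the order is v – ts – r.

ts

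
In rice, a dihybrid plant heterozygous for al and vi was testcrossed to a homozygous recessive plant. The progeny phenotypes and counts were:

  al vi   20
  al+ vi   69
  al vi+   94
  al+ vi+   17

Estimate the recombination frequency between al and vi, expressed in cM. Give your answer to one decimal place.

The two most frequent classes, al+ vi (69) and al vi+ (94), are the parental types, so the F1 was al+ vi / al vi+.
The recombinant classes are al+ vi+ and al vi: 17 + 20 = 37.
Recombination frequency = 37/200 = 0.1850 ≈ 18.5%, i.e. 18.5 cM.

18.5 cM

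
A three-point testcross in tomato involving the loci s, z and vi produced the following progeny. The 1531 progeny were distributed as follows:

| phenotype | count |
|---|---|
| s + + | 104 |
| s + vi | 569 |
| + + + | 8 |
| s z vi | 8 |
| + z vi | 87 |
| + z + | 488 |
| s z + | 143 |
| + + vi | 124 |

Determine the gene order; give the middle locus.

The two most frequent reciprocal classes, s + vi and + z +, are the parental types, so the F1 was s + vi / + z +.
The two rarest classes, s z vi and + + +, are the double crossovers. Comparing them with the parentals, only the z allele has switched, so z is the middle locus and the order is vi – z – s.

z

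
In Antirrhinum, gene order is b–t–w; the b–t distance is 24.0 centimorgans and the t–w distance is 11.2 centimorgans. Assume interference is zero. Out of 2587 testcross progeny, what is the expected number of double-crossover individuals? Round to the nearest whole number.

70

Map distances give recombination frequencies of 0.240 and 0.112 for the two intervals.
With no interference, expected double-crossover frequency = 0.240 × 0.112 = 0.02688.
Expected number = 0.02688 × 2587 = 69.54 ≈ 70.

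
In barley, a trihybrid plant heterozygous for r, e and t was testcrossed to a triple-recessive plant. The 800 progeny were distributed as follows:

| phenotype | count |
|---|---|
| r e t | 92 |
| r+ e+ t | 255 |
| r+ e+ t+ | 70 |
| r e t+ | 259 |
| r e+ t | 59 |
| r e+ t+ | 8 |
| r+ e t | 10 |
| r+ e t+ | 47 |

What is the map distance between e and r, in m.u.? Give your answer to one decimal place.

15.5 m.u.

The two most frequent reciprocal classes, r e t+ and r+ e+ t, are the parental types, so the F1 was r e t+ / r+ e+ t.
The two rarest classes, r e+ t+ and r+ e t, are the double crossovers. Comparing them with the parentals, only the e allele has switched, so e is the middle locus and the order is t – e – r.
Crossovers in the e–r interval produce the single-crossover classes r+ e t+ and r e+ t (47 + 59 = 106) plus the double crossovers (18).
RF(e–r) = (106 + 18) / 800 = 124/800 = 0.1550 → 15.5 m.u.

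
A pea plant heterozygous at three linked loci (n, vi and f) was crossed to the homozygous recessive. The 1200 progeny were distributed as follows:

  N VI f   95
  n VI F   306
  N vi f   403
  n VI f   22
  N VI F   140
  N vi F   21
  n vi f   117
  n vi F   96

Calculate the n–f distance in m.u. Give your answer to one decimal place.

The two most frequent reciprocal classes, N vi f and n VI F, are the parental types, so the F1 was N vi f / n VI F.
The two rarest classes, N vi F and n VI f, are the double crossovers. Comparing them with the parentals, only the f allele has switched, so f is the middle locus and the order is vi – f – n.
Crossovers in the f–n interval produce the single-crossover classes n vi f and N VI F (117 + 140 = 257) plus the double crossovers (43).
RF(f–n) = (257 + 43) / 1200 = 300/1200 = 0.2500 → 25.0 m.u.

25.0 m.u.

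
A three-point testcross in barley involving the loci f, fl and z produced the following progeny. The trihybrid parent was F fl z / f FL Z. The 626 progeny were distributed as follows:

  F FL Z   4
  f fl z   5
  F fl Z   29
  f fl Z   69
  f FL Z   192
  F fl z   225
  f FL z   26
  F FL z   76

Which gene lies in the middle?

The two rarest classes, f fl z and F FL Z, are the double crossovers. Comparing them with the parentals, only the f allele has switched, so f is the middle locus and the order is z – f – fl.

f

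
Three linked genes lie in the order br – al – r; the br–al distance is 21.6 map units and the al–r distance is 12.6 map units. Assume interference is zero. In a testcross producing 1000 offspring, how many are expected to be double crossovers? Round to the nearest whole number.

Map distances give recombination frequencies of 0.216 and 0.126 for the two intervals.
With no interference, expected double-crossover frequency = 0.216 × 0.126 = 0.02722.
Expected number = 0.02722 × 1000 = 27.22 ≈ 27.

27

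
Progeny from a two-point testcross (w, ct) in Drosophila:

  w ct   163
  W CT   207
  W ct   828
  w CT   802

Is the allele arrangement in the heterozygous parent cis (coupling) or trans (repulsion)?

The two most frequent classes are W ct (828) and w CT (802); these are the parental (non-recombinant) types.
So the F1 carried W ct on one chromosome and w CT on the other — the recessive alleles are on opposite chromosomes (trans / repulsion).

trans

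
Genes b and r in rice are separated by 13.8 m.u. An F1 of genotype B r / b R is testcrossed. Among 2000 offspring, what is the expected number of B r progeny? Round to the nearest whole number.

862

A map distance of 13.8 m.u. corresponds to a recombination frequency of 0.138.
The F1 is B r / b R, so B r is a parental gamete class with expected frequency (1 − r)/2 = 0.862/2 = 0.4310.
Expected number = 0.4310 × 2000 = 862.00 ≈ 862.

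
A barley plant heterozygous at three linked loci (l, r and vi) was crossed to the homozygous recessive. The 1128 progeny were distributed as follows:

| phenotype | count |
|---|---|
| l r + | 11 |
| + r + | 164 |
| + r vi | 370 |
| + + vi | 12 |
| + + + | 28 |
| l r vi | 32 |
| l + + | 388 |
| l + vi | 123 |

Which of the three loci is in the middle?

The two most frequent reciprocal classes, l + + and + r vi, are the parental types, so the F1 was l + + / + r vi.
The two rarest classes, l r + and + + vi, are the double crossovers. Comparing them with the parentals, only the r allele has switched, so r is the middle locus and the order is l – r – vi.

r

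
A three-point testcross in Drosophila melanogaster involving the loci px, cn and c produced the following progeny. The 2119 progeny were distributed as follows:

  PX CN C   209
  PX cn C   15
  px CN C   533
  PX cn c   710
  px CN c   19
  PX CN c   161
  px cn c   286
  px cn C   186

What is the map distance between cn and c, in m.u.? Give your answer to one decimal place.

18.0 m.u.

The two most frequent reciprocal classes, PX cn c and px CN C, are the parental types, so the F1 was PX cn c / px CN C.
The two rarest classes, PX cn C and px CN c, are the double crossovers. Comparing them with the parentals, only the c allele has switched, so c is the middle locus and the order is cn – c – px.
Crossovers in the cn–c interval produce the single-crossover classes PX CN c and px cn C (161 + 186 = 347) plus the double crossovers (34).
RF(cn–c) = (347 + 34) / 2119 = 381/2119 = 0.1798 → 18.0 m.u.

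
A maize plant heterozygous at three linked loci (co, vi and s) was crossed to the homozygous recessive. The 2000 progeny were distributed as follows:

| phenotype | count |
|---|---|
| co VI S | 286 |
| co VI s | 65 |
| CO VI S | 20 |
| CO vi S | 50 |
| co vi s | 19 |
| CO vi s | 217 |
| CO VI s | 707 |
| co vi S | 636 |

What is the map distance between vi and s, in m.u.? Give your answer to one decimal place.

The two most frequent reciprocal classes, co vi S and CO VI s, are the parental types, so the F1 was co vi S / CO VI s.
The two rarest classes, co vi s and CO VI S, are the double crossovers. Comparing them with the parentals, only the s allele has switched, so s is the middle locus and the order is co – s – vi.
Crossovers in the s–vi interval produce the single-crossover classes co VI S and CO vi s (286 + 217 = 503) plus the double crossovers (39).
RF(s–vi) = (503 + 39) / 2000 = 542/2000 = 0.2710 → 27.1 m.u.

27.1 m.u.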